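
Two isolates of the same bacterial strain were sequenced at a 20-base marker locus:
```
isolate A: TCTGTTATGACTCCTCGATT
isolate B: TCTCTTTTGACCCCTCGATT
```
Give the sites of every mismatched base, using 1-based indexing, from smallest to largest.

Scanning 1-based: 4: G/C; 7: A/T; 12: T/C.

4, 7, 12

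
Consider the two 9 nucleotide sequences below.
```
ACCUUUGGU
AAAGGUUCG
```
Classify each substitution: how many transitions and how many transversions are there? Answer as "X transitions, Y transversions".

Transitions (purine↔purine or pyrimidine↔pyrimidine): none.
Transversions (purine↔pyrimidine): 2 C→A, 3 C→A, 4 U→G, 5 U→G, 7 G→U, 8 G→C, 9 U→G.

0 transitions, 7 transversions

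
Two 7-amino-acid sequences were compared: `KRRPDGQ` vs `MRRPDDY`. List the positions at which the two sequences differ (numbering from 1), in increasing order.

Differences at position 1 (K→M), position 6 (G→D), position 7 (Q→Y).

1, 6, 7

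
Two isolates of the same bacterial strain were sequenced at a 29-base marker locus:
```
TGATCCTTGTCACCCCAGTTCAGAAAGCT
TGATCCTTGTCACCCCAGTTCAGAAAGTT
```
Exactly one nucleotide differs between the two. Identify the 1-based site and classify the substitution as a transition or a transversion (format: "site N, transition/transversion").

site 28, transition

Site 28 changes C→T. C is a pyrimidine and T is a pyrimidine, so this is a transition.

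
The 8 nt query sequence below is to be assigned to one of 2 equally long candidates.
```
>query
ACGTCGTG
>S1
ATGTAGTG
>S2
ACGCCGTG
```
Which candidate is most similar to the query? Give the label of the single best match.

Hamming distances to query — S1: 2; S2: 1.
Smallest is S2 with 1 mismatch.

S2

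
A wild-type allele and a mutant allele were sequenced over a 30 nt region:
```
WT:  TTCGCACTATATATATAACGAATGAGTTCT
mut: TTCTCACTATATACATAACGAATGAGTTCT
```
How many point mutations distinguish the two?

2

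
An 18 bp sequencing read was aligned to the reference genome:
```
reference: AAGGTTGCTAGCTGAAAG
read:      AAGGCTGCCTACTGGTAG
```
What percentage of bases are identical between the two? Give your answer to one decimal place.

Mismatches at positions 5, 9, 10, 11, 15, 16 (1-based): 6 of 18.
Identical positions: 12/18 = 66.67% → 66.7%.

66.7%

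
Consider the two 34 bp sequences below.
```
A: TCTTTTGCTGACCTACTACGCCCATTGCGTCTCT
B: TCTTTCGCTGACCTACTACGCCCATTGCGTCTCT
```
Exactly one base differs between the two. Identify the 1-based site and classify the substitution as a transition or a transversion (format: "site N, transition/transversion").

site 6, transition

Site 6 changes T→C. T is a pyrimidine and C is a pyrimidine, so this is a transition.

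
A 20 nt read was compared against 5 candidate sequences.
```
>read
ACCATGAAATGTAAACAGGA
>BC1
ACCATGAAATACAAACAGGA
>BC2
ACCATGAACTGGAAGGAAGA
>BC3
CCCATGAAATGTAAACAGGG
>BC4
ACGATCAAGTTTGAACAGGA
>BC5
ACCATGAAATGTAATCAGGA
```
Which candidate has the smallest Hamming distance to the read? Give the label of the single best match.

Hamming distances to read — BC1: 2; BC2: 5; BC3: 2; BC4: 5; BC5: 1.
Smallest is BC5 with 1 mismatch.

BC5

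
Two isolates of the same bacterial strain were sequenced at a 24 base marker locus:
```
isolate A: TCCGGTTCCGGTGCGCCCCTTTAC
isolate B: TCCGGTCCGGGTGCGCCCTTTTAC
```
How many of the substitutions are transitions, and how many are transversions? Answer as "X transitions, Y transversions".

Mismatches (1-based):
base 7: T→C (pyrimidine→pyrimidine, transition)
base 9: C→G (pyrimidine→purine, transversion)
base 19: C→T (pyrimidine→pyrimidine, transition)

2 transitions, 1 transversion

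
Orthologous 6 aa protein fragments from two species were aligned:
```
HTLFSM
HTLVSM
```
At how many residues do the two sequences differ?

1

Comparing position by position, 1 residue differs: 4 (F/V).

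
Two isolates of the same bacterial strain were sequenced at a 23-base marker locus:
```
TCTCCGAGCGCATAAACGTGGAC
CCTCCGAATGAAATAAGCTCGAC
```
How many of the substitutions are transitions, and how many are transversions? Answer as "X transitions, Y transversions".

3 transitions, 6 transversions

Mismatches (1-based):
base 1: T→C (pyrimidine→pyrimidine, transition)
base 8: G→A (purine→purine, transition)
base 9: C→T (pyrimidine→pyrimidine, transition)
base 11: C→A (pyrimidine→purine, transversion)
base 13: T→A (pyrimidine→purine, transversion)
base 14: A→T (purine→pyrimidine, transversion)
base 17: C→G (pyrimidine→purine, transversion)
base 18: G→C (purine→pyrimidine, transversion)
base 20: G→C (purine→pyrimidine, transversion)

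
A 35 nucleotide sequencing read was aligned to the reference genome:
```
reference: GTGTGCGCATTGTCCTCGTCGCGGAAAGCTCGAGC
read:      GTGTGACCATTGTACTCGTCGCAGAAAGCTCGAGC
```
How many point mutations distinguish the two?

4

Comparing position by position, 4 sites differ: 6 (C/A), 7 (G/C), 14 (C/A), 23 (G/A).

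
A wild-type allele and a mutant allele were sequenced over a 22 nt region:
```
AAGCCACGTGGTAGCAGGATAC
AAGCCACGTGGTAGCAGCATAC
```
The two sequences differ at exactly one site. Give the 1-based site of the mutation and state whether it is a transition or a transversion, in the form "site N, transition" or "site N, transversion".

site 18, transversion

Site 18 changes G→C. G is a purine and C is a pyrimidine, so this is a transversion.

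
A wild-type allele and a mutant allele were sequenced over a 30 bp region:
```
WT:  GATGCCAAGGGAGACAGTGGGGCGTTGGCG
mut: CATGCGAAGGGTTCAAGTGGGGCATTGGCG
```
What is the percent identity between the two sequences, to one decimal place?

76.7%

7 positions differ (1, 6, 12, 13, 14, 15, 24), so 23 of 30 match: 23/30 = 76.67%.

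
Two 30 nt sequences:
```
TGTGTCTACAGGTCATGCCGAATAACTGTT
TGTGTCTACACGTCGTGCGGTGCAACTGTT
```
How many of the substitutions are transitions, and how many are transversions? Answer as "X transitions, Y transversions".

3 transitions, 3 transversions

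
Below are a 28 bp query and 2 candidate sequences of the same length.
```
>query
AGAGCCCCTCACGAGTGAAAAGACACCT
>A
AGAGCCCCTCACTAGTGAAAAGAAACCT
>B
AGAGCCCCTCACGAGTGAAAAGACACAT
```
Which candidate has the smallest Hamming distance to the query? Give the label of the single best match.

A differs at 2 positions; B differs at 1 position. The closest is B.

B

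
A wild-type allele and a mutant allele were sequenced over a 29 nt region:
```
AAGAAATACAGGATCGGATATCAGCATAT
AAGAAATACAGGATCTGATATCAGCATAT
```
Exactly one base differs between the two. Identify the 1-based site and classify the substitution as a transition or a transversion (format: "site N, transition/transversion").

Site 16 changes G→T. G is a purine and T is a pyrimidine, so this is a transversion.

site 16, transversion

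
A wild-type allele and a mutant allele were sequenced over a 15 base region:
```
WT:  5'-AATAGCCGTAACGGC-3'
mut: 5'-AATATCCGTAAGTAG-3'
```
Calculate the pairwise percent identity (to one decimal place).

5 positions differ (5, 12, 13, 14, 15), so 10 of 15 match: 10/15 = 66.67%.

66.7%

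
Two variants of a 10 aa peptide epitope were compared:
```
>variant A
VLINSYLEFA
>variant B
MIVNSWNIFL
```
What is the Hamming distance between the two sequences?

7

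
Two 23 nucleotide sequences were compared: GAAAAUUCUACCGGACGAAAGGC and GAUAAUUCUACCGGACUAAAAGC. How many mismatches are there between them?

Comparing position by position, 3 positions differ: 3 (A/U), 17 (G/U), 21 (G/A).

3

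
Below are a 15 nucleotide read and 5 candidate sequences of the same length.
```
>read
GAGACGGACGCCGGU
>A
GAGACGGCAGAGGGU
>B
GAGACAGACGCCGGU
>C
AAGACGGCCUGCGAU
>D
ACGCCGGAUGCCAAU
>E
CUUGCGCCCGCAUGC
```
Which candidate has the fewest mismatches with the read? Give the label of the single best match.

B

Hamming distances to read — A: 4; B: 1; C: 5; D: 6; E: 9.
Smallest is B with 1 mismatch.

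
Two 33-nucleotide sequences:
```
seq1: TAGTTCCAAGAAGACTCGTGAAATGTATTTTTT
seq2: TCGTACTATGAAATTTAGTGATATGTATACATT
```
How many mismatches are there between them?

12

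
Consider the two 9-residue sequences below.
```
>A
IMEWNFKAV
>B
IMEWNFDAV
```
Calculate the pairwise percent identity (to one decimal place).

1 position differs (7), so 8 of 9 match: 8/9 = 88.89%.

88.9%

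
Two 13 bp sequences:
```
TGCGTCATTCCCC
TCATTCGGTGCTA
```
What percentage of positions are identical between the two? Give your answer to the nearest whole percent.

38%

8 positions differ (2, 3, 4, 7, 8, 10, 12, 13), so 5 of 13 match: 5/13 = 38.46%.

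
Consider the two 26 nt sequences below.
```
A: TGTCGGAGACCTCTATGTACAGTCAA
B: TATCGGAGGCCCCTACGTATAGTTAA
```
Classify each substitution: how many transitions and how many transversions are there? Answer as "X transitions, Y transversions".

6 transitions, 0 transversions

Mismatches (1-based):
base 2: G→A (purine→purine, transition)
base 9: A→G (purine→purine, transition)
base 12: T→C (pyrimidine→pyrimidine, transition)
base 16: T→C (pyrimidine→pyrimidine, transition)
base 20: C→T (pyrimidine→pyrimidine, transition)
base 24: C→T (pyrimidine→pyrimidine, transition)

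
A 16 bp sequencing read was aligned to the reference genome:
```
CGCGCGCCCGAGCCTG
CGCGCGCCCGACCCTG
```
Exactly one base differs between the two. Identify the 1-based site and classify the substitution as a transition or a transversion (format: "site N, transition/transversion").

Site 12 changes G→C. G is a purine and C is a pyrimidine, so this is a transversion.

site 12, transversion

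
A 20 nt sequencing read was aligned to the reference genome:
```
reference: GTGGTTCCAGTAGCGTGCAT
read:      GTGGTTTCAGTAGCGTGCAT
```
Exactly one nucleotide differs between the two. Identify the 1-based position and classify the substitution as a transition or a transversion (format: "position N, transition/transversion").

position 7, transition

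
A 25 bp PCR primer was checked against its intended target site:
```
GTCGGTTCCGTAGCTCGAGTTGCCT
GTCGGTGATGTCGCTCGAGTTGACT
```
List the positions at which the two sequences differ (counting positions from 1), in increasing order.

Differences at position 7 (T→G), position 8 (C→A), position 9 (C→T), position 12 (A→C), position 23 (C→A).

7, 8, 9, 12, 23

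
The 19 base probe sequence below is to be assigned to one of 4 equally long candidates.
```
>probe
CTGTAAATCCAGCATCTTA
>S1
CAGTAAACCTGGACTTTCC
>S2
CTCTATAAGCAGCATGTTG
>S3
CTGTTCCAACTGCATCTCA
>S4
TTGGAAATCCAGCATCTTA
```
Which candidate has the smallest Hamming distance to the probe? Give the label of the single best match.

S4

Hamming distances to probe — S1: 9; S2: 6; S3: 7; S4: 2.
Smallest is S4 with 2 mismatches.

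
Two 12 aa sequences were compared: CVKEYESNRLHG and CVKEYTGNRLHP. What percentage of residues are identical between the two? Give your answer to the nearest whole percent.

3 positions differ (6, 7, 12), so 9 of 12 match: 9/12 = 75%.

75%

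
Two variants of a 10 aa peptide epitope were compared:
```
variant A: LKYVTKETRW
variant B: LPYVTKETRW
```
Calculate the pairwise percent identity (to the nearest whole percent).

90%

1 position differs (2), so 9 of 10 match: 9/10 = 90%.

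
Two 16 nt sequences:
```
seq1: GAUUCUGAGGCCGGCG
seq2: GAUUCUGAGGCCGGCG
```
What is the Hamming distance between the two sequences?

0

No positions differ; the sequences are identical.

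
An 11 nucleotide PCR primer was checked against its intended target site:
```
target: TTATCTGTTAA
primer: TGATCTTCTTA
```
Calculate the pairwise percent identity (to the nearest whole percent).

64%

4 positions differ (2, 7, 8, 10), so 7 of 11 match: 7/11 = 63.64%.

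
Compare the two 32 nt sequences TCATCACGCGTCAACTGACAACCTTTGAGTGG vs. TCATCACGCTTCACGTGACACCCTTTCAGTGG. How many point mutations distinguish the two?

Comparing position by position, 5 positions differ: 10 (G/T), 14 (A/C), 15 (C/G), 21 (A/C), 27 (G/C).

5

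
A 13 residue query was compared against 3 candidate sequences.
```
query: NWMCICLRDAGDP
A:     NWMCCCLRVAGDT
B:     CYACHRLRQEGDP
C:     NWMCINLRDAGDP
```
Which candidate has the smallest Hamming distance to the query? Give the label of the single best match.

C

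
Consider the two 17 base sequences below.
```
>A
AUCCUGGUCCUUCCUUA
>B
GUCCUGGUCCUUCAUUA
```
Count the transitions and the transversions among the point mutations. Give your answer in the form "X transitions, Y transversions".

1 transition, 1 transversion

Transitions (purine↔purine or pyrimidine↔pyrimidine): 1 A→G.
Transversions (purine↔pyrimidine): 14 C→A.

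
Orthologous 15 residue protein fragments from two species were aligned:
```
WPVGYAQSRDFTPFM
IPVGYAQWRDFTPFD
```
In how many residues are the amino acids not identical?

3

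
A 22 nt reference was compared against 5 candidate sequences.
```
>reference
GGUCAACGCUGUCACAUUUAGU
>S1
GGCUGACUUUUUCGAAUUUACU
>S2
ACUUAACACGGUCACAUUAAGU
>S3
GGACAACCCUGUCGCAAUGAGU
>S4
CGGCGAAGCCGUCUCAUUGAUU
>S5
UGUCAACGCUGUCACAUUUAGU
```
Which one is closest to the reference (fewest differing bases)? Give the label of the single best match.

S5

Hamming distances to reference — S1: 9; S2: 6; S3: 5; S4: 8; S5: 1.
Smallest is S5 with 1 mismatch.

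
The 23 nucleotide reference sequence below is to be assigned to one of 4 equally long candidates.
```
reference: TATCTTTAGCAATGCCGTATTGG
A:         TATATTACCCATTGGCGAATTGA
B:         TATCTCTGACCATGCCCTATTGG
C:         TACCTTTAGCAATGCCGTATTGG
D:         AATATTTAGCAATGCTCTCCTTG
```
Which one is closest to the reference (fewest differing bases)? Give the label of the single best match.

C

A differs at 8 bases; B differs at 5 bases; C differs at 1 base; D differs at 7 bases. The closest is C.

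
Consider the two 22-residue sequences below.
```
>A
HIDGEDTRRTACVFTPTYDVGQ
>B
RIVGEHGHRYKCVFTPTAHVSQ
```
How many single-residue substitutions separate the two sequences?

10

Comparing position by position, 10 positions differ: 1 (H/R), 3 (D/V), 6 (D/H), 7 (T/G), 8 (R/H), 10 (T/Y), 11 (A/K), 18 (Y/A), 19 (D/H), 21 (G/S).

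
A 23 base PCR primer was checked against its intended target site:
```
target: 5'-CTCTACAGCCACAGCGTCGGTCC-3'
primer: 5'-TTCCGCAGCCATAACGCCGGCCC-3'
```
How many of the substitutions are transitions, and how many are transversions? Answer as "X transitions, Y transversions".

7 transitions, 0 transversions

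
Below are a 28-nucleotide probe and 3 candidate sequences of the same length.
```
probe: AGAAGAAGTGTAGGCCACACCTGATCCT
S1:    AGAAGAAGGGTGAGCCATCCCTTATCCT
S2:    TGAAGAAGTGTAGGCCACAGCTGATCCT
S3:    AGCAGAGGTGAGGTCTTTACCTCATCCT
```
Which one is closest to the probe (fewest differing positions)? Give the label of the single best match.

S2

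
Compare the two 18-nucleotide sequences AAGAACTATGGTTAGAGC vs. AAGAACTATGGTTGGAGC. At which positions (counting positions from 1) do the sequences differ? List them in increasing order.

Scanning 1-based: 14: A/G.

14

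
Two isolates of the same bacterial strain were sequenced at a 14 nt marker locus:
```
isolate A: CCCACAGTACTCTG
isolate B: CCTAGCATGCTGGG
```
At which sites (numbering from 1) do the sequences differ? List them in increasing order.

Differences at site 3 (C→T), site 5 (C→G), site 6 (A→C), site 7 (G→A), site 9 (A→G), site 12 (C→G), site 13 (T→G).

3, 5, 6, 7, 9, 12, 13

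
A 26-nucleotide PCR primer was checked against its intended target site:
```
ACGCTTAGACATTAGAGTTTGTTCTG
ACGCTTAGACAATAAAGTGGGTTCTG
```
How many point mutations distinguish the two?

Mismatches (1-based): base 12: T→A; base 15: G→A; base 19: T→G; base 20: T→G.

4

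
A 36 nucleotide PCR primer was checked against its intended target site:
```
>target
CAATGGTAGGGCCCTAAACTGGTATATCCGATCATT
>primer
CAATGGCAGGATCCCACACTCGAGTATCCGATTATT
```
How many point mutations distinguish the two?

9

Comparing position by position, 9 positions differ: 7 (T/C), 11 (G/A), 12 (C/T), 15 (T/C), 17 (A/C), 21 (G/C), 23 (T/A), 24 (A/G), 33 (C/T).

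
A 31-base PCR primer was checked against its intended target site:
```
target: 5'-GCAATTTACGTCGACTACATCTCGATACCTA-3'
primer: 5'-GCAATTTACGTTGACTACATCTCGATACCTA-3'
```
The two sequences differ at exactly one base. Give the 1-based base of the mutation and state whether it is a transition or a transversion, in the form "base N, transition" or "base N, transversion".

Base 12 changes C→T. C is a pyrimidine and T is a pyrimidine, so this is a transition.

base 12, transition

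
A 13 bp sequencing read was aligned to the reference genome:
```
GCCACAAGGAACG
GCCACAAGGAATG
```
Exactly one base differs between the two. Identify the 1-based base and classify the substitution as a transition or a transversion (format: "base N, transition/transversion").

The sequences differ only at base 12: C→T (pyrimidine→pyrimidine), a transition.

base 12, transition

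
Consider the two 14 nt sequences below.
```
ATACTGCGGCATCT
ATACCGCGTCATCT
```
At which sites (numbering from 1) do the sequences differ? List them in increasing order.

5, 9

Differences at site 5 (T→C), site 9 (G→T).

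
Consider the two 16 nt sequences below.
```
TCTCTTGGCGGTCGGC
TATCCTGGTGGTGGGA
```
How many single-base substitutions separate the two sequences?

5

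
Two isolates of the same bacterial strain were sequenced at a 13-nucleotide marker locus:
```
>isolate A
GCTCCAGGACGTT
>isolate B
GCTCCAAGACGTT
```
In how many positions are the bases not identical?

Mismatches (1-based): position 7: G→A.

1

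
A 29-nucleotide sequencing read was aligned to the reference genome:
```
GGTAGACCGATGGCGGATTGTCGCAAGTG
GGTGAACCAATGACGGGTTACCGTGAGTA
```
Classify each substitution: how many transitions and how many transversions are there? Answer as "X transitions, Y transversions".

10 transitions, 0 transversions

Transitions (purine↔purine or pyrimidine↔pyrimidine): 4 A→G, 5 G→A, 9 G→A, 13 G→A, 17 A→G, 20 G→A, 21 T→C, 24 C→T, 25 A→G, 29 G→A.
Transversions (purine↔pyrimidine): none.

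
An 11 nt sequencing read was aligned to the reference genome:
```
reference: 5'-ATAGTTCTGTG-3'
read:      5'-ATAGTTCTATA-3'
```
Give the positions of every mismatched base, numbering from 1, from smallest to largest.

Scanning 1-based: 9: G/A; 11: G/A.

9, 11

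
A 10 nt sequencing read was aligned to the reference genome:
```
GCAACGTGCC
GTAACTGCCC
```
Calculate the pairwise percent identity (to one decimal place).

60.0%

4 positions differ (2, 6, 7, 8), so 6 of 10 match: 6/10 = 60%.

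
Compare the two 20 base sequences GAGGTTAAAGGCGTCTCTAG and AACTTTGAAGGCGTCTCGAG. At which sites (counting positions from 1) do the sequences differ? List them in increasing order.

1, 3, 4, 7, 18

Differences at site 1 (G→A), site 3 (G→C), site 4 (G→T), site 7 (A→G), site 18 (T→G).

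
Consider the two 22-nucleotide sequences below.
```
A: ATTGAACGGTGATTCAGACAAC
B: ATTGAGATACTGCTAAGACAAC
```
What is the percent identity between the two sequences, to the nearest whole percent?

Mismatches at positions 6, 7, 8, 9, 10, 11, 12, 13, 15 (1-based): 9 of 22.
Identical positions: 13/22 = 59.09% → 59%.

59%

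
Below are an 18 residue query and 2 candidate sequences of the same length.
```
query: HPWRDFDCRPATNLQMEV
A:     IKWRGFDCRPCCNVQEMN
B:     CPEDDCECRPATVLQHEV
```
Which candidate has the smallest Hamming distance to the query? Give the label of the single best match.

Hamming distances to query — A: 9; B: 7.
Smallest is B with 7 mismatches.

B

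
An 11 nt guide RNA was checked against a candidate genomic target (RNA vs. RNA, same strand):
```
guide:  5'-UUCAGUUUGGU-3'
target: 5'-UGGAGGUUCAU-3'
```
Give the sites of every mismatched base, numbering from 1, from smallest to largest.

2, 3, 6, 9, 10

Scanning 1-based: 2: U/G; 3: C/G; 6: U/G; 9: G/C; 10: G/A.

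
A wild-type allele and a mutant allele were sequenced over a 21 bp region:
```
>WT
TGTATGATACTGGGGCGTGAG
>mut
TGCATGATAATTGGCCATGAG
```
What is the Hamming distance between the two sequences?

5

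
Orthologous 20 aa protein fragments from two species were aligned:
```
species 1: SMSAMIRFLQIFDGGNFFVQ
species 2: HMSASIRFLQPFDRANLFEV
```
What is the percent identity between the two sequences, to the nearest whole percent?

60%

8 positions differ (1, 5, 11, 14, 15, 17, 19, 20), so 12 of 20 match: 12/20 = 60%.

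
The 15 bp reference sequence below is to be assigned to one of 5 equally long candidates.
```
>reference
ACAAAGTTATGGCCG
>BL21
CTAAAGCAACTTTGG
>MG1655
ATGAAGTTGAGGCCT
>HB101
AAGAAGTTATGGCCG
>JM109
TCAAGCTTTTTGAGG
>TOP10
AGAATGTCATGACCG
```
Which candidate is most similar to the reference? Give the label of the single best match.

HB101

Hamming distances to reference — BL21: 9; MG1655: 5; HB101: 2; JM109: 7; TOP10: 4.
Smallest is HB101 with 2 mismatches.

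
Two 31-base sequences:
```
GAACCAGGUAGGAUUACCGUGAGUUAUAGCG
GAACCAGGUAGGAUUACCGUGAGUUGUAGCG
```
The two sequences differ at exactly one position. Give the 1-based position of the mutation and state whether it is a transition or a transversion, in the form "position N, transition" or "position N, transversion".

position 26, transition

Position 26 changes A→G. A is a purine and G is a purine, so this is a transition.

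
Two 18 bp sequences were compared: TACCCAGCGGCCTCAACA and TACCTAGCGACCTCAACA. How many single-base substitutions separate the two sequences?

The sequences differ at sites 5, 10 (1-based) — 2 in total.

2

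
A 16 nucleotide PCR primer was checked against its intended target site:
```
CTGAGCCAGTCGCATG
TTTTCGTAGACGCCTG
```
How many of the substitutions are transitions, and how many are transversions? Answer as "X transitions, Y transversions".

2 transitions, 6 transversions

Transitions (purine↔purine or pyrimidine↔pyrimidine): 1 C→T, 7 C→T.
Transversions (purine↔pyrimidine): 3 G→T, 4 A→T, 5 G→C, 6 C→G, 10 T→A, 14 A→C.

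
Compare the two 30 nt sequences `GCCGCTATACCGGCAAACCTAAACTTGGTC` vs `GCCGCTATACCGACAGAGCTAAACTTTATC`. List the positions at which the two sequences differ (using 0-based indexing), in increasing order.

Scanning 0-based: 12: G/A; 15: A/G; 17: C/G; 26: G/T; 27: G/A.

12, 15, 17, 26, 27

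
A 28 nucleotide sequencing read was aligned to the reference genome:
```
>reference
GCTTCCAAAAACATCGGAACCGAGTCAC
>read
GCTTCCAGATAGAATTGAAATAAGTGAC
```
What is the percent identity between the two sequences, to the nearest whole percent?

10 positions differ (8, 10, 12, 14, 15, 16, 20, 21, 22, 26), so 18 of 28 match: 18/28 = 64.29%.

64%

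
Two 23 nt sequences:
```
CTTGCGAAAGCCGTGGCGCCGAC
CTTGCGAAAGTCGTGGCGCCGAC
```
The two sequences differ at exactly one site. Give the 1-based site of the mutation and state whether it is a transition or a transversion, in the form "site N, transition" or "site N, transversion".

site 11, transition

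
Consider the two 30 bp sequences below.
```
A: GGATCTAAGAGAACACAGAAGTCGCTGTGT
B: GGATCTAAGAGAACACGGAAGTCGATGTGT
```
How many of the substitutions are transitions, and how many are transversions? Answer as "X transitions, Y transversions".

Mismatches (1-based):
position 17: A→G (purine→purine, transition)
position 25: C→A (pyrimidine→purine, transversion)

1 transition, 1 transversion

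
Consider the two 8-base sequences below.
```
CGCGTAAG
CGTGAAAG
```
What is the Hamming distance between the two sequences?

Comparing position by position, 2 bases differ: 3 (C/T), 5 (T/A).

2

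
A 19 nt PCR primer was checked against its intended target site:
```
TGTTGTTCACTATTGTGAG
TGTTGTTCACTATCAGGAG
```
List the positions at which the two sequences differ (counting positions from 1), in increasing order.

14, 15, 16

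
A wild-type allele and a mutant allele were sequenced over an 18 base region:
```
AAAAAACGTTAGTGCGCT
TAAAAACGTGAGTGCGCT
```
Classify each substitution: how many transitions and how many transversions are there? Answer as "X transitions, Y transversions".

0 transitions, 2 transversions

Mismatches (1-based):
position 1: A→T (purine→pyrimidine, transversion)
position 10: T→G (pyrimidine→purine, transversion)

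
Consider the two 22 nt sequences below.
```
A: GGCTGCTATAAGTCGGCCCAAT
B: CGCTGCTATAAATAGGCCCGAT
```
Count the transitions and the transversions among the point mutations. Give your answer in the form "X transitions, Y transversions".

Transitions (purine↔purine or pyrimidine↔pyrimidine): 12 G→A, 20 A→G.
Transversions (purine↔pyrimidine): 1 G→C, 14 C→A.

2 transitions, 2 transversions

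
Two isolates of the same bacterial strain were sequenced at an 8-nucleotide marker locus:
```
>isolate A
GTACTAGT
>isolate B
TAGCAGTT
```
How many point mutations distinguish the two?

6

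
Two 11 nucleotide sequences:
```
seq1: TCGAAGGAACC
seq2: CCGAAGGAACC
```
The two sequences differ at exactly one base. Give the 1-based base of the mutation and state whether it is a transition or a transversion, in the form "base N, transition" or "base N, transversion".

The sequences differ only at base 1: T→C (pyrimidine→pyrimidine), a transition.

base 1, transition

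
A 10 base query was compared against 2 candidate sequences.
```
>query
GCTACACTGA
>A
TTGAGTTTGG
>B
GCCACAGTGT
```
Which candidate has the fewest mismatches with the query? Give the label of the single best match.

B

Hamming distances to query — A: 7; B: 3.
Smallest is B with 3 mismatches.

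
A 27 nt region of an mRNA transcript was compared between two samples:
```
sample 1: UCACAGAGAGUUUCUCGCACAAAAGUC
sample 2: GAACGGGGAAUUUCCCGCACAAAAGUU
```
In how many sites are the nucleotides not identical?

Mismatches (1-based): site 1: U→G; site 2: C→A; site 5: A→G; site 7: A→G; site 10: G→A; site 15: U→C; site 27: C→U.

7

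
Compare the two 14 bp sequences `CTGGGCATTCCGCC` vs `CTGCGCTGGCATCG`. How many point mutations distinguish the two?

Mismatches (1-based): position 4: G→C; position 7: A→T; position 8: T→G; position 9: T→G; position 11: C→A; position 12: G→T; position 14: C→G.

7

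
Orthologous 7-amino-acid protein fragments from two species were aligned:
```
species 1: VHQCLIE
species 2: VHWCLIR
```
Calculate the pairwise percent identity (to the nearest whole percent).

71%

Mismatches at positions 3, 7 (1-based): 2 of 7.
Identical positions: 5/7 = 71.43% → 71%.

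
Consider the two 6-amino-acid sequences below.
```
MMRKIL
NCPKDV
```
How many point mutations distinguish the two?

5

The sequences differ at positions 1, 2, 3, 5, 6 (1-based) — 5 in total.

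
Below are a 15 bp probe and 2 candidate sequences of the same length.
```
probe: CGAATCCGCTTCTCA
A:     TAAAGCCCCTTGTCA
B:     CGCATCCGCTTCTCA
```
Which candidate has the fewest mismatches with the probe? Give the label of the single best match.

Hamming distances to probe — A: 5; B: 1.
Smallest is B with 1 mismatch.

B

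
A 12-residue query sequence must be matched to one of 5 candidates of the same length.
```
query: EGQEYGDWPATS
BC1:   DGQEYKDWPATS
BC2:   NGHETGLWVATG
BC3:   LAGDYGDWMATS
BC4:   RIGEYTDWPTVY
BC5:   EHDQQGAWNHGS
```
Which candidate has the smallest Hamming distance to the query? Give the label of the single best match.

BC1 differs at 2 residues; BC2 differs at 6 residues; BC3 differs at 5 residues; BC4 differs at 7 residues; BC5 differs at 8 residues. The closest is BC1.

BC1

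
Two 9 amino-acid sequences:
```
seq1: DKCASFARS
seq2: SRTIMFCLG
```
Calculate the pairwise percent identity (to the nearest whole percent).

Mismatches at positions 1, 2, 3, 4, 5, 7, 8, 9 (1-based): 8 of 9.
Identical positions: 1/9 = 11.11% → 11%.

11%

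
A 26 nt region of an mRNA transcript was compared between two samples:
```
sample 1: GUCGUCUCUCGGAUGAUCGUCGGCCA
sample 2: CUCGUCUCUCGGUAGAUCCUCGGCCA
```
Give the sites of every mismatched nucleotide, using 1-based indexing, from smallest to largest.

1, 13, 14, 19

Differences at site 1 (G→C), site 13 (A→U), site 14 (U→A), site 19 (G→C).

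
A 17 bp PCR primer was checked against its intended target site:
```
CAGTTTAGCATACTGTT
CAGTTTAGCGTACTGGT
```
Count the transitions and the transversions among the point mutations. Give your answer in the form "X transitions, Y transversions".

1 transition, 1 transversion

Transitions (purine↔purine or pyrimidine↔pyrimidine): 10 A→G.
Transversions (purine↔pyrimidine): 16 T→G.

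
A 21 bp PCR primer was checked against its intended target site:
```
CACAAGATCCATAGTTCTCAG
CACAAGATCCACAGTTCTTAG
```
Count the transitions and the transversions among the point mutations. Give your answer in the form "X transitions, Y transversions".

2 transitions, 0 transversions

Mismatches (1-based):
position 12: T→C (pyrimidine→pyrimidine, transition)
position 19: C→T (pyrimidine→pyrimidine, transition)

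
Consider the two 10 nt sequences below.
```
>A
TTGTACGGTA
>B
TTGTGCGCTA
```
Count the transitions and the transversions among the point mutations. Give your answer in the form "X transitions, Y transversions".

Transitions (purine↔purine or pyrimidine↔pyrimidine): 5 A→G.
Transversions (purine↔pyrimidine): 8 G→C.

1 transition, 1 transversion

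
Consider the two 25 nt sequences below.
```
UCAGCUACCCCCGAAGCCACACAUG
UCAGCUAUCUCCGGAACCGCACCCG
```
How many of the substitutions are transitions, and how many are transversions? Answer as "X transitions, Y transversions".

6 transitions, 1 transversion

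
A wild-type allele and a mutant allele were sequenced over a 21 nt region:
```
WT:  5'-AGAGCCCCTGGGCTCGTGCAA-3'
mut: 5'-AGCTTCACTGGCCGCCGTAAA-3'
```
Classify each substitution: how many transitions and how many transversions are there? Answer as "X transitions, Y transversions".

1 transition, 9 transversions

Transitions (purine↔purine or pyrimidine↔pyrimidine): 5 C→T.
Transversions (purine↔pyrimidine): 3 A→C, 4 G→T, 7 C→A, 12 G→C, 14 T→G, 16 G→C, 17 T→G, 18 G→T, 19 C→A.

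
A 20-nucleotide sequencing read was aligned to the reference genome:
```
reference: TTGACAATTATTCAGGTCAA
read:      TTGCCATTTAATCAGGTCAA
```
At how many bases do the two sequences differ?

3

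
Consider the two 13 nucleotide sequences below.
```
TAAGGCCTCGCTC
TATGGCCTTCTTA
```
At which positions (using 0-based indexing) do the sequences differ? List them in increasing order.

Scanning 0-based: 2: A/T; 8: C/T; 9: G/C; 10: C/T; 12: C/A.

2, 8, 9, 10, 12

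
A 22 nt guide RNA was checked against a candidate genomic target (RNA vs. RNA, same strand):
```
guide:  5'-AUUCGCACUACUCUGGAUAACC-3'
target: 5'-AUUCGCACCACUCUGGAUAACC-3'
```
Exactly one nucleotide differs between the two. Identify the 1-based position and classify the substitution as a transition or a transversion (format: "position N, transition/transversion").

position 9, transition

Position 9 changes U→C. U is a pyrimidine and C is a pyrimidine, so this is a transition.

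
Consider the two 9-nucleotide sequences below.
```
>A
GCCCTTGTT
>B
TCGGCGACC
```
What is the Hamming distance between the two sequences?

8

The sequences differ at bases 1, 3, 4, 5, 6, 7, 8, 9 (1-based) — 8 in total.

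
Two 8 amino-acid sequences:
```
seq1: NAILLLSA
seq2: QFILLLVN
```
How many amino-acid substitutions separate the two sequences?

4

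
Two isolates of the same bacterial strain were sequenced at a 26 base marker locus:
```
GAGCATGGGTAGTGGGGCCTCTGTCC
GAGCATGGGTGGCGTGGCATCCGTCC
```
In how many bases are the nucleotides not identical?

5

Mismatches (1-based): base 11: A→G; base 13: T→C; base 15: G→T; base 19: C→A; base 22: T→C.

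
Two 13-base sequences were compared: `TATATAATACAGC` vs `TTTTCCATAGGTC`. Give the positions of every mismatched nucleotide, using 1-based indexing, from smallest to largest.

2, 4, 5, 6, 10, 11, 12

Scanning 1-based: 2: A/T; 4: A/T; 5: T/C; 6: A/C; 10: C/G; 11: A/G; 12: G/T.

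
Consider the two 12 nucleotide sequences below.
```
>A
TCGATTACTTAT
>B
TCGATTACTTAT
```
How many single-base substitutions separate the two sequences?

The two sequences are identical at every position.

0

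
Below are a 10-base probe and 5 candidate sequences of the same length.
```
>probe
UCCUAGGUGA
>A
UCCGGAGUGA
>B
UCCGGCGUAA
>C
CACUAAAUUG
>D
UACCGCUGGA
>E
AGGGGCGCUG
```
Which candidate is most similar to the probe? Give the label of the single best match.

Hamming distances to probe — A: 3; B: 4; C: 6; D: 6; E: 9.
Smallest is A with 3 mismatches.

A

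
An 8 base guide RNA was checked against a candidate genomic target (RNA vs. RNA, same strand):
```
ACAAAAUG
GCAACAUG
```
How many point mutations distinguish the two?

Comparing position by position, 2 positions differ: 1 (A/G), 5 (A/C).

2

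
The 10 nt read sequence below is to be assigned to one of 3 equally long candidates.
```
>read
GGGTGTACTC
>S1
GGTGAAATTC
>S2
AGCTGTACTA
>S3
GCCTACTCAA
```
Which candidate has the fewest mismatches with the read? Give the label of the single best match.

S1 differs at 5 positions; S2 differs at 3 positions; S3 differs at 7 positions. The closest is S2.

S2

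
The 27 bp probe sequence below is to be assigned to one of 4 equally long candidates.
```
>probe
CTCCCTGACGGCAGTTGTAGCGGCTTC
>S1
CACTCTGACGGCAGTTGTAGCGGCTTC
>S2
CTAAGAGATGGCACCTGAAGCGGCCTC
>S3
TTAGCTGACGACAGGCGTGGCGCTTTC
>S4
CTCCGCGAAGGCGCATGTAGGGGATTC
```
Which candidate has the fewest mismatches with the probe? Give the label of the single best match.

S1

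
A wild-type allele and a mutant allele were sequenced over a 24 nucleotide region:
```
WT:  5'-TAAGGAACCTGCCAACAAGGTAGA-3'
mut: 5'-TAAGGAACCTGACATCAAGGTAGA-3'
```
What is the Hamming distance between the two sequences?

2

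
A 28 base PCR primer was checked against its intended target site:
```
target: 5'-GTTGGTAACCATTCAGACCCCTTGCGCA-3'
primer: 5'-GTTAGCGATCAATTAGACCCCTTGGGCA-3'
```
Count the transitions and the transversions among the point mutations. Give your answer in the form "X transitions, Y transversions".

5 transitions, 2 transversions

Transitions (purine↔purine or pyrimidine↔pyrimidine): 4 G→A, 6 T→C, 7 A→G, 9 C→T, 14 C→T.
Transversions (purine↔pyrimidine): 12 T→A, 25 C→G.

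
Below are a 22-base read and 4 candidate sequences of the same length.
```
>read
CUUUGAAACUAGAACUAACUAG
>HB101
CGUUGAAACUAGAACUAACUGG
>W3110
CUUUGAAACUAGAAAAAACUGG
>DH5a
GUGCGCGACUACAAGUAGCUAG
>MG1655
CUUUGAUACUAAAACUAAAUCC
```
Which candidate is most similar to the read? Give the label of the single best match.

HB101

Hamming distances to read — HB101: 2; W3110: 3; DH5a: 8; MG1655: 5.
Smallest is HB101 with 2 mismatches.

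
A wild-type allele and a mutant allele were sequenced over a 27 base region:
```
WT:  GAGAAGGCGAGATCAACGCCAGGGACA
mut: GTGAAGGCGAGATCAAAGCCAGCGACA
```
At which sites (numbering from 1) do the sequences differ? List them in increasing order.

Scanning 1-based: 2: A/T; 17: C/A; 23: G/C.

2, 17, 23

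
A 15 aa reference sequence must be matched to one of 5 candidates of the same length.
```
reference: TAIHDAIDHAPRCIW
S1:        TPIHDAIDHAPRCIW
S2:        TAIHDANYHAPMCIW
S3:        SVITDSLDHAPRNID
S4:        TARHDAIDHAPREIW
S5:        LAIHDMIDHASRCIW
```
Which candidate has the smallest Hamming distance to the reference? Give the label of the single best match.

S1

S1 differs at 1 position; S2 differs at 3 positions; S3 differs at 7 positions; S4 differs at 2 positions; S5 differs at 3 positions. The closest is S1.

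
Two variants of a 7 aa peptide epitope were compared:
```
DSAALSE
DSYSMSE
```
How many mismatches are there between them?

Comparing position by position, 3 residues differ: 3 (A/Y), 4 (A/S), 5 (L/M).

3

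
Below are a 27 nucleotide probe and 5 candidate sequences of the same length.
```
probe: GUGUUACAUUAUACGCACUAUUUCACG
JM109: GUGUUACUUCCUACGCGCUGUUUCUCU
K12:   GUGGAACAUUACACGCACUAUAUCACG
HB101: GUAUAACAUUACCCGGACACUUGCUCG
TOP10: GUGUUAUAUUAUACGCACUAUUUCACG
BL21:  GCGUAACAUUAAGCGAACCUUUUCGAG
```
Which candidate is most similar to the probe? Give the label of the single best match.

TOP10

JM109 differs at 7 positions; K12 differs at 4 positions; HB101 differs at 9 positions; TOP10 differs at 1 position; BL21 differs at 9 positions. The closest is TOP10.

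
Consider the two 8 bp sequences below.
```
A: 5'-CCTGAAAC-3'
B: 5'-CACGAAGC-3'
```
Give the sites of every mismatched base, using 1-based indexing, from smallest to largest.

Differences at site 2 (C→A), site 3 (T→C), site 7 (A→G).

2, 3, 7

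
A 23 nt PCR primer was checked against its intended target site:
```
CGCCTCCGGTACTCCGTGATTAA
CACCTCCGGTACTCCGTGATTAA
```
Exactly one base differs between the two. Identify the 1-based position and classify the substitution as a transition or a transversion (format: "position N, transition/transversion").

position 2, transition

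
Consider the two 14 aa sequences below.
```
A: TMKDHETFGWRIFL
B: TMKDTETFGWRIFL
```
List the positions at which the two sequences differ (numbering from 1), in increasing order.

Scanning 1-based: 5: H/T.

5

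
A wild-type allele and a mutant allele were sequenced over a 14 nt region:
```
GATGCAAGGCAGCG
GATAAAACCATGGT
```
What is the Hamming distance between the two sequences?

8

The sequences differ at positions 4, 5, 8, 9, 10, 11, 13, 14 (1-based) — 8 in total.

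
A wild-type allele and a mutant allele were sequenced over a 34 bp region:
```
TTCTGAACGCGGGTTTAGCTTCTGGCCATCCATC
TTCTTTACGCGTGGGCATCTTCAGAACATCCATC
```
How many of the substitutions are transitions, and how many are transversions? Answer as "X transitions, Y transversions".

2 transitions, 8 transversions

Mismatches (1-based):
site 5: G→T (purine→pyrimidine, transversion)
site 6: A→T (purine→pyrimidine, transversion)
site 12: G→T (purine→pyrimidine, transversion)
site 14: T→G (pyrimidine→purine, transversion)
site 15: T→G (pyrimidine→purine, transversion)
site 16: T→C (pyrimidine→pyrimidine, transition)
site 18: G→T (purine→pyrimidine, transversion)
site 23: T→A (pyrimidine→purine, transversion)
site 25: G→A (purine→purine, transition)
site 26: C→A (pyrimidine→purine, transversion)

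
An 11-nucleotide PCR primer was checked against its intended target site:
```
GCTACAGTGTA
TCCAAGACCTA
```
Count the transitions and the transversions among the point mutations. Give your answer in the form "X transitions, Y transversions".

4 transitions, 3 transversions

Mismatches (1-based):
base 1: G→T (purine→pyrimidine, transversion)
base 3: T→C (pyrimidine→pyrimidine, transition)
base 5: C→A (pyrimidine→purine, transversion)
base 6: A→G (purine→purine, transition)
base 7: G→A (purine→purine, transition)
base 8: T→C (pyrimidine→pyrimidine, transition)
base 9: G→C (purine→pyrimidine, transversion)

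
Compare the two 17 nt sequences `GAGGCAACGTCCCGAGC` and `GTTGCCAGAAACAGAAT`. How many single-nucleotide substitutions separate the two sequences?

10

Comparing position by position, 10 bases differ: 2 (A/T), 3 (G/T), 6 (A/C), 8 (C/G), 9 (G/A), 10 (T/A), 11 (C/A), 13 (C/A), 16 (G/A), 17 (C/T).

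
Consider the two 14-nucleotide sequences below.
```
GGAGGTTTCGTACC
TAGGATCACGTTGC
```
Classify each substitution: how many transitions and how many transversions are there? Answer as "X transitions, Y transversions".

4 transitions, 4 transversions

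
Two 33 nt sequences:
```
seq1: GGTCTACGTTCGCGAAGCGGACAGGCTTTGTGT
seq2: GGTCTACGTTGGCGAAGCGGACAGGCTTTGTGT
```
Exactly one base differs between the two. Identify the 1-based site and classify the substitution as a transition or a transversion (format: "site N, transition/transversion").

site 11, transversion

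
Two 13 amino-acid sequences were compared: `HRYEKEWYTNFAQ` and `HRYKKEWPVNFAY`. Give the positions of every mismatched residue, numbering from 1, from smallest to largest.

4, 8, 9, 13

Differences at position 4 (E→K), position 8 (Y→P), position 9 (T→V), position 13 (Q→Y).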